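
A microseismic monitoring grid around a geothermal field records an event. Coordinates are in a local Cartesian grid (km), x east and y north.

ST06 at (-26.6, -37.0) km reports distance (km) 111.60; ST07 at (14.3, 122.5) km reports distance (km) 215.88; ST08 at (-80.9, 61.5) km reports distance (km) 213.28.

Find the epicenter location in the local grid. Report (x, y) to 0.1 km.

74.2 km east, -84.9 km north

Circle about each station: (x + 26.6)² + (y + 37.0)² = 111.60²; (x − 14.3)² + (y − 122.5)² = 215.88²; (x + 80.9)² + (y − 61.5)² = 213.28².
Subtracting the ST06 equation from the ST07 and ST08 equations removes the quadratic terms:
81.8 x + 319.0 y = -21015.43
-108.6 x + 197.0 y = -24783.30
Solving the 2×2 system: x ≈ 74.2, y ≈ -84.9 km.
Check against ST06 (with the unrounded x, y): √((x + 26.6)²+(y + 37.0)²) = 111.60 ≈ 111.60 km. ✓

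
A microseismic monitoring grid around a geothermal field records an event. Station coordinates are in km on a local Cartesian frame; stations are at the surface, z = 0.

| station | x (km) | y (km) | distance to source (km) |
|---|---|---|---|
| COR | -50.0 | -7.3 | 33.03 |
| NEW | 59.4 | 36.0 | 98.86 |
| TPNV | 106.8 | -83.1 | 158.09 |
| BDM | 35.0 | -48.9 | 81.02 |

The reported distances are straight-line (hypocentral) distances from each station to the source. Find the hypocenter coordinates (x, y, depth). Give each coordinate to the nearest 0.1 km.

Each station gives a sphere (x−x_i)² + (y−y_i)² + z² = d_i² (stations at z=0).
Subtracting the COR sphere from NEW and TPNV: z² cancels, leaving linear equations in x and y:
218.8 x + 86.6 y = -6411.25
313.6 x − 151.6 y = -8142.91
Solving: x ≈ -27.800, y ≈ -3.794 km (keep extra digits for the depth step; rounded: -27.8, -3.8).
Then from the COR sphere: z² = 33.03² − (x + 50.0)² − (y + 7.3)² with x = -27.800, y = -3.794, so z ≈ 24.204 ≈ 24.2 km.

x ≈ -27.8 km, y ≈ -3.8 km, depth ≈ 24.2 km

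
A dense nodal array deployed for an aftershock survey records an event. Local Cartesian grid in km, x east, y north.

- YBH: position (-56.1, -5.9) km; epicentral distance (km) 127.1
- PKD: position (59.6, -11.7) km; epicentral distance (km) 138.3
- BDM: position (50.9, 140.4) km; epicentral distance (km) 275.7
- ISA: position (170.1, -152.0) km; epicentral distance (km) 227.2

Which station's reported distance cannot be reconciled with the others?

ISA

Solve using three stations at a time. Using YBH, PKD, BDM (subtract circle equations pairwise → linear system) gives (x, y) ≈ (-17.0, -126.8).
Distances from that point to each station vs reported:
  YBH: calculated 127.0 vs reported 127.1 → residual 0.1 km
  PKD: calculated 138.2 vs reported 138.3 → residual 0.1 km
  BDM: calculated 275.7 vs reported 275.7 → residual 0.0 km
  ISA: calculated 188.8 vs reported 227.2 → residual 38.4 km
YBH, PKD, BDM are mutually consistent (residuals ≈ 0); ISA is off by 38.4 km.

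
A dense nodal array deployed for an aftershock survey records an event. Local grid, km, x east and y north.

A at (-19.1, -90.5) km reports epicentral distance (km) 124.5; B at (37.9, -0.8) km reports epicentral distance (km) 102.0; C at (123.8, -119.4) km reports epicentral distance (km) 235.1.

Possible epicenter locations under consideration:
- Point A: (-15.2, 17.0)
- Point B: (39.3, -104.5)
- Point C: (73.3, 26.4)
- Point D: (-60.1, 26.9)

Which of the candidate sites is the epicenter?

For each candidate, compare |candidate − station| to the reported distance:
Point A: residuals A 16.9, B 46.0, C 40.4 → max 46.0 km
Point B: residuals A 64.4, B 1.7, C 149.3 → max 149.3 km
Point C: residuals A 24.5, B 57.4, C 80.8 → max 80.8 km
Point D: residuals A 0.1, B 0.2, C 0.1 → max 0.2 km
Only Point D has all residuals ≈ 0.

Point D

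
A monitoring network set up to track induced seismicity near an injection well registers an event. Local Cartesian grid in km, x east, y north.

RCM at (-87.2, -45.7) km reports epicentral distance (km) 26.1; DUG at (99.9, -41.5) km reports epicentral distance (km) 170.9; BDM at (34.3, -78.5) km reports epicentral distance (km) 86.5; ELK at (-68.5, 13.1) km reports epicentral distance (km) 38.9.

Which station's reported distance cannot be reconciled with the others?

Solve using three stations at a time. Using RCM, DUG, ELK (subtract circle equations pairwise → linear system) gives (x, y) ≈ (-70.3, -25.8).
Distances from that point to each station vs reported:
  RCM: calculated 26.1 vs reported 26.1 → residual 0.0 km
  DUG: calculated 170.9 vs reported 170.9 → residual 0.0 km
  BDM: calculated 117.1 vs reported 86.5 → residual 30.6 km
  ELK: calculated 38.9 vs reported 38.9 → residual 0.0 km
RCM, DUG, ELK are mutually consistent (residuals ≈ 0); BDM is off by 30.6 km.

BDM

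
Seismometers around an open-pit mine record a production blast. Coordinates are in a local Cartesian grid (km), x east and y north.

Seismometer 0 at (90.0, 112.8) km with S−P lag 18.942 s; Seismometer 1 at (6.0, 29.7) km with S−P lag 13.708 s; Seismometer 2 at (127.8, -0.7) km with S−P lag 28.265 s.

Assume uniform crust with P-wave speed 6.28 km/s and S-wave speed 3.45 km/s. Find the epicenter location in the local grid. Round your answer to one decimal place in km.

x ≈ -55.0 km, y ≈ 115.1 km

Distance from S−P lag: d = Δt · v_P v_S / (v_P − v_S) = Δt · (6.28·3.45)/(6.28−3.45) ≈ 7.6558·Δt.
So d_Seismometer 0 = 145.02, d_Seismometer 1 = 104.95, d_Seismometer 2 = 216.39 km.
Circle about each station: (x − 90.0)² + (y − 112.8)² = 145.02²; (x − 6.0)² + (y − 29.7)² = 104.95²; (x − 127.8)² + (y + 0.7)² = 216.39².
Subtracting pairs of circle equations eliminates x²+y² and gives linear equations (the radical axes):
-168.0 x − 166.2 y = -9889.45
75.6 x − 227.0 y = -30284.34
Solving the 2×2 system: x ≈ -55.0, y ≈ 115.1 km.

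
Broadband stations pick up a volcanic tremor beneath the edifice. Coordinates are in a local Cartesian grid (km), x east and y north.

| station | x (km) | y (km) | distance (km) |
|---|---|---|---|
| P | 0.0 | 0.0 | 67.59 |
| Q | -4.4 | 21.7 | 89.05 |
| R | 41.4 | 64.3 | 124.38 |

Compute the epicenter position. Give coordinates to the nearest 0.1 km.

Circle about each station: x² + y² = 67.59²; (x + 4.4)² + (y − 21.7)² = 89.05²; (x − 41.4)² + (y − 64.3)² = 124.38².
Subtracting the P equation from the Q and R equations removes the quadratic terms:
-8.8 x + 43.4 y = -2871.24
82.8 x + 128.6 y = -5053.53
Solving the 2×2 system: x ≈ 31.7, y ≈ -59.7 km.

31.7 km east, -59.7 km north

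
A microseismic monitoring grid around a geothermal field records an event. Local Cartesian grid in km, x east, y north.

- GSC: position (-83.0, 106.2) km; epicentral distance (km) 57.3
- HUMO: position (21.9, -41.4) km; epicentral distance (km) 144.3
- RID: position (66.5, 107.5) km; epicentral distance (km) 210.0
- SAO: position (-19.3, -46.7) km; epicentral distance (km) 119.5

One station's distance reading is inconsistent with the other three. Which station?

RID

Solve using three stations at a time. Using GSC, HUMO, SAO (subtract circle equations pairwise → linear system) gives (x, y) ≈ (-90.1, 49.5).
Distances from that point to each station vs reported:
  GSC: calculated 57.2 vs reported 57.3 → residual 0.1 km
  HUMO: calculated 144.2 vs reported 144.3 → residual 0.1 km
  RID: calculated 167.0 vs reported 210.0 → residual 43.0 km
  SAO: calculated 119.4 vs reported 119.5 → residual 0.1 km
GSC, HUMO, SAO are mutually consistent (residuals ≈ 0); RID is off by 43.0 km.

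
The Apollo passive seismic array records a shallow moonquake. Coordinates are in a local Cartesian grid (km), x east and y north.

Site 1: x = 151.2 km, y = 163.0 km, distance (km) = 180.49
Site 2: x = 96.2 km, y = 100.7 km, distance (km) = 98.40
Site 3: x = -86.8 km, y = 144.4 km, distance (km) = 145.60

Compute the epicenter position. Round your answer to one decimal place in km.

17.0 km east, 42.3 km north

Circle about each station: (x − 151.2)² + (y − 163.0)² = 180.49²; (x − 96.2)² + (y − 100.7)² = 98.40²; (x + 86.8)² + (y − 144.4)² = 145.60².
Subtracting pairs of circle equations eliminates x²+y² and gives linear equations (the radical axes):
-110.0 x − 124.6 y = -7141.43
-476.0 x − 37.2 y = -9667.56
Solving the 2×2 system: x ≈ 17.0, y ≈ 42.3 km.
Check against Site 1 (with the unrounded x, y): √((x − 151.2)²+(y − 163.0)²) = 180.49 ≈ 180.49 km. ✓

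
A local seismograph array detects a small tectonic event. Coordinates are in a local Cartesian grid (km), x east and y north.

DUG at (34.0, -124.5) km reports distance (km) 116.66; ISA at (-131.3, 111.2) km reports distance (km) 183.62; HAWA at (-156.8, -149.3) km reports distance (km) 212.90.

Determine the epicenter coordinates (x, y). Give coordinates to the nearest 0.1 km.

Circle about each station: (x − 34.0)² + (y + 124.5)² = 116.66²; (x + 131.3)² + (y − 111.2)² = 183.62²; (x + 156.8)² + (y + 149.3)² = 212.90².
Subtracting pairs of circle equations eliminates x²+y² and gives linear equations (the radical axes):
-330.6 x + 471.4 y = -7157.87
-381.6 x − 49.6 y = -1496.37
Solving the 2×2 system: x ≈ 5.4, y ≈ -11.4 km.

5.4 km east, -11.4 km north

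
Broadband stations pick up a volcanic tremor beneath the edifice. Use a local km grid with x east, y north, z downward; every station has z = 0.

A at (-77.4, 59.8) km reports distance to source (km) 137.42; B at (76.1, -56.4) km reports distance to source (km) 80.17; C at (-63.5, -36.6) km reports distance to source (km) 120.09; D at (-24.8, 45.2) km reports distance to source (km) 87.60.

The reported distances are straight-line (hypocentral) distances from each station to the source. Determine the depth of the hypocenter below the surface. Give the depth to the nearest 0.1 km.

depth ≈ 39.3 km

Each station gives a sphere (x−x_i)² + (y−y_i)² + z² = d_i² (stations at z=0).
Subtracting the A sphere from B and C: z² cancels, leaving linear equations in x and y:
307.0 x − 232.4 y = 11862.40
27.8 x − 192.8 y = 267.66
Solving: x ≈ 42.194, y ≈ 4.696 km (keep extra digits for the depth step; rounded: 42.2, 4.7).
Then from the A sphere: z² = 137.42² − (x + 77.4)² − (y − 59.8)² with x = 42.194, y = 4.696, so z ≈ 39.308 ≈ 39.3 km.
Check against D (with the unrounded solution): distance 87.60 ≈ 87.60 km. ✓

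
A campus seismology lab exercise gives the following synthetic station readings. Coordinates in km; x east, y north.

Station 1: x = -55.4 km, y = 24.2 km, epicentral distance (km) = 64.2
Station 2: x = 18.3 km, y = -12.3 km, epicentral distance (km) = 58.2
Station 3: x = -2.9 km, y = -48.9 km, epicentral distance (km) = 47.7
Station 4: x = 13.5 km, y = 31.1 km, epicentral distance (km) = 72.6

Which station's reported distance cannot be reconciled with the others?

Solve using three stations at a time. Using Station 2, Station 3, Station 4 (subtract circle equations pairwise → linear system) gives (x, y) ≈ (-39.5, -18.4).
Distances from that point to each station vs reported:
  Station 1: calculated 45.5 vs reported 64.2 → residual 18.7 km
  Station 2: calculated 58.2 vs reported 58.2 → residual 0.0 km
  Station 3: calculated 47.6 vs reported 47.7 → residual 0.1 km
  Station 4: calculated 72.6 vs reported 72.6 → residual 0.0 km
Station 2, Station 3, Station 4 are mutually consistent (residuals ≈ 0); Station 1 is off by 18.7 km.

Station 1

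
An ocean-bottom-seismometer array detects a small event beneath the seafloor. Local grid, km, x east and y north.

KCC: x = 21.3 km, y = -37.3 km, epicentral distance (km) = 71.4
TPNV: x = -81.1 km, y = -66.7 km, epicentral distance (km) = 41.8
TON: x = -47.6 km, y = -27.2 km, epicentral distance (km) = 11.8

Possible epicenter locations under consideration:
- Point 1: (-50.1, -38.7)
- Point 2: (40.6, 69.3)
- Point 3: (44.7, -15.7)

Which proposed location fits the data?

For each candidate, compare |candidate − station| to the reported distance:
Point 1: residuals KCC 0.0, TPNV 0.0, TON 0.0 → max 0.0 km
Point 2: residuals KCC 36.9, TPNV 140.7, TON 118.9 → max 140.7 km
Point 3: residuals KCC 39.6, TPNV 93.9, TON 81.2 → max 93.9 km
Only Point 1 has all residuals ≈ 0.

Point 1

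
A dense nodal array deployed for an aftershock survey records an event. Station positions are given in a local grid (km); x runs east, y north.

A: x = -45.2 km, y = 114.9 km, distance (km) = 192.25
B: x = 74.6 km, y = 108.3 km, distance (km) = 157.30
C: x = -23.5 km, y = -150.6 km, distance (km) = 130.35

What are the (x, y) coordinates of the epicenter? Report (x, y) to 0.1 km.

(56.9, -48.0)

Circle about each station: (x + 45.2)² + (y − 114.9)² = 192.25²; (x − 74.6)² + (y − 108.3)² = 157.30²; (x + 23.5)² + (y + 150.6)² = 130.35².
Subtracting the A equation from the B and C equations removes the quadratic terms:
239.6 x − 13.2 y = 14265.77
43.4 x − 531.0 y = 27956.50
Solving the 2×2 system: x ≈ 56.9, y ≈ -48.0 km.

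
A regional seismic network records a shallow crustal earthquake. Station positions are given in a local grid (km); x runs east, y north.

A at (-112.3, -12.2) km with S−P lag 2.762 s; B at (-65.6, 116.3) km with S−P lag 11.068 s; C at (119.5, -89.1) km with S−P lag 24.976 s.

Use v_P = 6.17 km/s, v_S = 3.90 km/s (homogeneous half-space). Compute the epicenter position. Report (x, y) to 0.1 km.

Distance from S−P lag: d = Δt · v_P v_S / (v_P − v_S) = Δt · (6.17·3.90)/(6.17−3.90) ≈ 10.6004·Δt.
So d_A = 29.28, d_B = 117.33, d_C = 264.76 km.
Circle about each station: (x + 112.3)² + (y + 12.2)² = 29.28²; (x + 65.6)² + (y − 116.3)² = 117.33²; (x − 119.5)² + (y + 89.1)² = 264.76².
Subtracting the A equation from the B and C equations removes the quadratic terms:
93.4 x + 257.0 y = -7840.09
463.6 x − 153.8 y = -59781.61
Solving the 2×2 system: x ≈ -124.1, y ≈ 14.6 km.

x ≈ -124.1 km, y ≈ 14.6 km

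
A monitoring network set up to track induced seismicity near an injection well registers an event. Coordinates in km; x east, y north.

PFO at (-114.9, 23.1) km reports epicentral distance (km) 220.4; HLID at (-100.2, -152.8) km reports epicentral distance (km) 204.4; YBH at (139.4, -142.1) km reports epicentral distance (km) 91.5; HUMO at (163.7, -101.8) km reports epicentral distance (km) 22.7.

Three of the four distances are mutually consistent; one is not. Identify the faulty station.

HUMO

Solve using three stations at a time. Using PFO, HLID, YBH (subtract circle equations pairwise → linear system) gives (x, y) ≈ (85.8, -68.0).
Distances from that point to each station vs reported:
  PFO: calculated 220.4 vs reported 220.4 → residual 0.0 km
  HLID: calculated 204.4 vs reported 204.4 → residual 0.0 km
  YBH: calculated 91.5 vs reported 91.5 → residual 0.0 km
  HUMO: calculated 84.9 vs reported 22.7 → residual 62.2 km
PFO, HLID, YBH are mutually consistent (residuals ≈ 0); HUMO is off by 62.2 km.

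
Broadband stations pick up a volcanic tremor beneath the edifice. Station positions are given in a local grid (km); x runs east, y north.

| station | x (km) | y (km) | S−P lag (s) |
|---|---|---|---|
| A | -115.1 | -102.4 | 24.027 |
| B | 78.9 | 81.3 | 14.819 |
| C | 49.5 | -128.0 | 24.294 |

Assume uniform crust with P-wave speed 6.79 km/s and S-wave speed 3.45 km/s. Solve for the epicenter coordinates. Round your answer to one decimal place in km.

x ≈ -12.0 km, y ≈ 30.9 km

Distance from S−P lag: d = Δt · v_P v_S / (v_P − v_S) = Δt · (6.79·3.45)/(6.79−3.45) ≈ 7.0136·Δt.
So d_A = 168.52, d_B = 103.93, d_C = 170.39 km.
Circle about each station: (x + 115.1)² + (y + 102.4)² = 168.52²; (x − 78.9)² + (y − 81.3)² = 103.93²; (x − 49.5)² + (y + 128.0)² = 170.39².
Subtracting the A equation from the B and C equations removes the quadratic terms:
388.0 x + 367.4 y = 6698.68
329.2 x − 51.2 y = -5533.28
Solving the 2×2 system: x ≈ -12.0, y ≈ 30.9 km.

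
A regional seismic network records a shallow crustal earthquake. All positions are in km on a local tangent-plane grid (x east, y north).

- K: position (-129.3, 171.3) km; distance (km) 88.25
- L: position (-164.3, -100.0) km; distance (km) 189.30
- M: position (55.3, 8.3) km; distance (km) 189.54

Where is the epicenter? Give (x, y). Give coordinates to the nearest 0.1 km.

Circle about each station: (x + 129.3)² + (y − 171.3)² = 88.25²; (x + 164.3)² + (y + 100.0)² = 189.30²; (x − 55.3)² + (y − 8.3)² = 189.54².
Subtracting pairs of circle equations eliminates x²+y² and gives linear equations (the radical axes):
-70.0 x − 542.6 y = -37114.12
369.2 x − 326.0 y = -71072.55
Solving the 2×2 system: x ≈ -118.6, y ≈ 83.7 km.

x ≈ -118.6 km, y ≈ 83.7 km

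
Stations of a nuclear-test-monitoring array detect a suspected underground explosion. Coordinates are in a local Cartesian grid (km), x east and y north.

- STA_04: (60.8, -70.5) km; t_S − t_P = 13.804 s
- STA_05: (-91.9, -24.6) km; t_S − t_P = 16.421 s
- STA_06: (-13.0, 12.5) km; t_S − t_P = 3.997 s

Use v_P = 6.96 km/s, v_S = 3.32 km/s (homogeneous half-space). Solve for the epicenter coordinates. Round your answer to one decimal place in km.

(9.3, 0.4)

Distance from S−P lag: d = Δt · v_P v_S / (v_P − v_S) = Δt · (6.96·3.32)/(6.96−3.32) ≈ 6.3481·Δt.
So d_STA_04 = 87.63, d_STA_05 = 104.24, d_STA_06 = 25.37 km.
Circle about each station: (x − 60.8)² + (y + 70.5)² = 87.63²; (x + 91.9)² + (y + 24.6)² = 104.24²; (x + 13.0)² + (y − 12.5)² = 25.37².
Subtracting the STA_04 equation from the STA_05 and STA_06 equations removes the quadratic terms:
-305.4 x + 91.8 y = -2803.08
-147.6 x + 166.0 y = -1306.26
Solving the 2×2 system: x ≈ 9.3, y ≈ 0.4 km.
Check against STA_04 (with the unrounded x, y): √((x − 60.8)²+(y + 70.5)²) = 87.63 ≈ 87.63 km. ✓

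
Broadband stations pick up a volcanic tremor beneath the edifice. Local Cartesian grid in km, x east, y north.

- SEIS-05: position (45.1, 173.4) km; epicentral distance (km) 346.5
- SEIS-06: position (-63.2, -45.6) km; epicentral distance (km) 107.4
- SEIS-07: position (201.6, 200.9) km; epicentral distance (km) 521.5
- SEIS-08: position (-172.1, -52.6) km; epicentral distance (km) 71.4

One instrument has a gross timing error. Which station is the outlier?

Solve using three stations at a time. Using SEIS-05, SEIS-06, SEIS-08 (subtract circle equations pairwise → linear system) gives (x, y) ≈ (-142.8, -117.7).
Distances from that point to each station vs reported:
  SEIS-05: calculated 346.5 vs reported 346.5 → residual 0.0 km
  SEIS-06: calculated 107.4 vs reported 107.4 → residual 0.0 km
  SEIS-07: calculated 469.2 vs reported 521.5 → residual 52.3 km
  SEIS-08: calculated 71.4 vs reported 71.4 → residual 0.0 km
SEIS-05, SEIS-06, SEIS-08 are mutually consistent (residuals ≈ 0); SEIS-07 is off by 52.3 km.

SEIS-07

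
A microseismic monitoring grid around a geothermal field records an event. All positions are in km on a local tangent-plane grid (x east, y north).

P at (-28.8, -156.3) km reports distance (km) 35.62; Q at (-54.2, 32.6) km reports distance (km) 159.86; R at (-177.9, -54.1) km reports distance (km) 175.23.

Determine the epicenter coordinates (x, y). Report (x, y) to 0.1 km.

(-16.7, -122.8)

Circle about each station: (x + 28.8)² + (y + 156.3)² = 35.62²; (x + 54.2)² + (y − 32.6)² = 159.86²; (x + 177.9)² + (y + 54.1)² = 175.23².
Subtracting the P equation from the Q and R equations removes the quadratic terms:
-50.8 x + 377.8 y = -45545.17
-298.2 x + 204.4 y = -20120.68
Solving the 2×2 system: x ≈ -16.7, y ≈ -122.8 km.
Check against P (with the unrounded x, y): √((x + 28.8)²+(y + 156.3)²) = 35.62 ≈ 35.62 km. ✓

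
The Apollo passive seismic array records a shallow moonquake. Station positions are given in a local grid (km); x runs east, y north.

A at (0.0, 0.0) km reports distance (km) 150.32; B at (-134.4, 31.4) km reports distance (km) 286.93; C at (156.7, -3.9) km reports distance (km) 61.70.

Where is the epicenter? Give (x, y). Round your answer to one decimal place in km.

136.8 km east, -62.3 km north

Circle about each station: x² + y² = 150.32²; (x + 134.4)² + (y − 31.4)² = 286.93²; (x − 156.7)² + (y + 3.9)² = 61.70².
Subtracting pairs of circle equations eliminates x²+y² and gives linear equations (the radical axes):
-268.8 x + 62.8 y = -40683.40
313.4 x − 7.8 y = 43359.31
Solving the 2×2 system: x ≈ 136.8, y ≈ -62.3 km.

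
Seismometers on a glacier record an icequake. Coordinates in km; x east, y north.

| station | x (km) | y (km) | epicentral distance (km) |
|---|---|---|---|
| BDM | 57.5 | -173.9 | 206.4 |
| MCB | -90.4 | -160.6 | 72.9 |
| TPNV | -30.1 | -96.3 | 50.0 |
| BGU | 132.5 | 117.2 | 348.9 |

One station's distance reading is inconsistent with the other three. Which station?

TPNV

Solve using three stations at a time. Using BDM, MCB, BGU (subtract circle equations pairwise → linear system) gives (x, y) ≈ (-136.9, -104.5).
Distances from that point to each station vs reported:
  BDM: calculated 206.4 vs reported 206.4 → residual 0.0 km
  MCB: calculated 72.8 vs reported 72.9 → residual 0.1 km
  TPNV: calculated 107.1 vs reported 50.0 → residual 57.1 km
  BGU: calculated 348.9 vs reported 348.9 → residual 0.0 km
BDM, MCB, BGU are mutually consistent (residuals ≈ 0); TPNV is off by 57.1 km.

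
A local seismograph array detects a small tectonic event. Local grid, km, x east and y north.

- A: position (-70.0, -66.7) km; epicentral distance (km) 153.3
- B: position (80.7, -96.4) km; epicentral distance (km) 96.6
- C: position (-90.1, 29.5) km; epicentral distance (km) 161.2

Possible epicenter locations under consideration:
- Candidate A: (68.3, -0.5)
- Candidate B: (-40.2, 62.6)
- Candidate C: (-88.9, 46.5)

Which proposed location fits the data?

For each candidate, compare |candidate − station| to the reported distance:
Candidate A: residuals A 0.0, B 0.1, C 0.0 → max 0.1 km
Candidate B: residuals A 20.6, B 103.1, C 101.3 → max 103.1 km
Candidate C: residuals A 38.5, B 125.2, C 144.2 → max 144.2 km
Only Candidate A has all residuals ≈ 0.

Candidate A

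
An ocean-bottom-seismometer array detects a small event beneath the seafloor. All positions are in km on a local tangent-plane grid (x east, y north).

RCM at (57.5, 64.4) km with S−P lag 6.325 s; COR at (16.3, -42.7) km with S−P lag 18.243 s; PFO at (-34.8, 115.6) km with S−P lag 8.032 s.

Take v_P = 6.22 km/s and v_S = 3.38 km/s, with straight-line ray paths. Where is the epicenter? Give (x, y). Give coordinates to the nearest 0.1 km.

Distance from S−P lag: d = Δt · v_P v_S / (v_P − v_S) = Δt · (6.22·3.38)/(6.22−3.38) ≈ 7.4027·Δt.
So d_RCM = 46.82, d_COR = 135.05, d_PFO = 59.46 km.
Circle about each station: (x − 57.5)² + (y − 64.4)² = 46.82²; (x − 16.3)² + (y + 42.7)² = 135.05²; (x + 34.8)² + (y − 115.6)² = 59.46².
Subtracting the RCM equation from the COR and PFO equations removes the quadratic terms:
-82.4 x − 214.2 y = -21411.02
-184.6 x + 102.4 y = 5777.41
Solving the 2×2 system: x ≈ 19.9, y ≈ 92.3 km.
Check against RCM (with the unrounded x, y): √((x − 57.5)²+(y − 64.4)²) = 46.82 ≈ 46.82 km. ✓

19.9 km east, 92.3 km north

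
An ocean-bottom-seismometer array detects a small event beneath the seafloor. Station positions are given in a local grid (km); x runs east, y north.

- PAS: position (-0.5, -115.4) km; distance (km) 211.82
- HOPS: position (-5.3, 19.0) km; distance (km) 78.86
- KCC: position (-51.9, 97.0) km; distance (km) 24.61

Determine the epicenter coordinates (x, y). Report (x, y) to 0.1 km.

Circle about each station: (x + 0.5)² + (y + 115.4)² = 211.82²; (x + 5.3)² + (y − 19.0)² = 78.86²; (x + 51.9)² + (y − 97.0)² = 24.61².
Subtracting pairs of circle equations eliminates x²+y² and gives linear equations (the radical axes):
-9.6 x + 268.8 y = 25720.49
-102.8 x + 424.8 y = 43047.26
Solving the 2×2 system: x ≈ -27.4, y ≈ 94.7 km.

(-27.4, 94.7)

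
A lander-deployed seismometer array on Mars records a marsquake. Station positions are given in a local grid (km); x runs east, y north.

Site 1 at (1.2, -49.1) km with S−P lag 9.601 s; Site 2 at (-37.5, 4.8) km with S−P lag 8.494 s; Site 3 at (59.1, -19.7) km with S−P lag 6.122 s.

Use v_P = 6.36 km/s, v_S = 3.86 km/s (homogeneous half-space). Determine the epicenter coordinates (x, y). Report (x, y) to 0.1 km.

39.4 km east, 37.1 km north

Distance from S−P lag: d = Δt · v_P v_S / (v_P − v_S) = Δt · (6.36·3.86)/(6.36−3.86) ≈ 9.8198·Δt.
So d_Site 1 = 94.28, d_Site 2 = 83.41, d_Site 3 = 60.12 km.
Circle about each station: (x − 1.2)² + (y + 49.1)² = 94.28²; (x + 37.5)² + (y − 4.8)² = 83.41²; (x − 59.1)² + (y + 19.7)² = 60.12².
Subtracting the Site 1 equation from the Site 2 and Site 3 equations removes the quadratic terms:
-77.4 x + 107.8 y = 948.53
115.8 x + 58.8 y = 6742.95
Solving the 2×2 system: x ≈ 39.4, y ≈ 37.1 km.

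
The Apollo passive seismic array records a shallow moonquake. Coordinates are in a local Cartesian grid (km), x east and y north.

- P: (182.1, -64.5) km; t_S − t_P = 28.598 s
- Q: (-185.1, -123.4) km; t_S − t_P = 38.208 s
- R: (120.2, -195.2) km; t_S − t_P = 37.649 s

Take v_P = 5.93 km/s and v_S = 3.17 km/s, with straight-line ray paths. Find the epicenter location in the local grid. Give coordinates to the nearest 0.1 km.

Distance from S−P lag: d = Δt · v_P v_S / (v_P − v_S) = Δt · (5.93·3.17)/(5.93−3.17) ≈ 6.8109·Δt.
So d_P = 194.78, d_Q = 260.23, d_R = 256.42 km.
Circle about each station: (x − 182.1)² + (y + 64.5)² = 194.78²; (x + 185.1)² + (y + 123.4)² = 260.23²; (x − 120.2)² + (y + 195.2)² = 256.42².
Subtracting pairs of circle equations eliminates x²+y² and gives linear equations (the radical axes):
-734.4 x − 117.8 y = -17611.49
-123.8 x − 261.4 y = -12581.55
Solving the 2×2 system: x ≈ 17.6, y ≈ 39.8 km.

(17.6, 39.8)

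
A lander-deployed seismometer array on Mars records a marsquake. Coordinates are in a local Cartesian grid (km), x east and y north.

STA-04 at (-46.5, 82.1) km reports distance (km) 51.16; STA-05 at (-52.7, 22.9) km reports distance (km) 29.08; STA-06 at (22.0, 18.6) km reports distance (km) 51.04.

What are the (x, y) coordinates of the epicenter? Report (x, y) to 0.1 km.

Circle about each station: (x + 46.5)² + (y − 82.1)² = 51.16²; (x + 52.7)² + (y − 22.9)² = 29.08²; (x − 22.0)² + (y − 18.6)² = 51.04².
Subtracting pairs of circle equations eliminates x²+y² and gives linear equations (the radical axes):
-12.4 x − 118.4 y = -3829.26
137.0 x − 127.0 y = -8060.44
Solving the 2×2 system: x ≈ -26.3, y ≈ 35.1 km.

(-26.3, 35.1)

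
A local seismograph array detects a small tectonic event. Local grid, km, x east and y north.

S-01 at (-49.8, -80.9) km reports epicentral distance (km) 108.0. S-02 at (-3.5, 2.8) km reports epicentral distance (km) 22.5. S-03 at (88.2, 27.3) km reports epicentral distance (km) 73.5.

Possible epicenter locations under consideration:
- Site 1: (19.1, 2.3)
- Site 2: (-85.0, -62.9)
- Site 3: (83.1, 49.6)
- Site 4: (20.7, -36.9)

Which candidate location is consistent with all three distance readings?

For each candidate, compare |candidate − station| to the reported distance:
Site 1: residuals S-01 0.0, S-02 0.1, S-03 0.0 → max 0.1 km
Site 2: residuals S-01 68.5, S-02 82.2, S-03 121.8 → max 121.8 km
Site 3: residuals S-01 78.3, S-02 75.9, S-03 50.6 → max 78.3 km
Site 4: residuals S-01 24.9, S-02 24.0, S-03 19.7 → max 24.9 km
Only Site 1 has all residuals ≈ 0.

Site 1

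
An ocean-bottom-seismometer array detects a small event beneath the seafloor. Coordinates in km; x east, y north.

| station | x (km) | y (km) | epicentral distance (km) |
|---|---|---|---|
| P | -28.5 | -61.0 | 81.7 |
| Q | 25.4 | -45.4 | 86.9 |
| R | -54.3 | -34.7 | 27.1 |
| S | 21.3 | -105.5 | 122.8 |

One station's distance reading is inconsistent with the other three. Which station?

P

Solve using three stations at a time. Using Q, R, S (subtract circle equations pairwise → linear system) gives (x, y) ≈ (-52.9, -7.6).
Distances from that point to each station vs reported:
  P: calculated 58.7 vs reported 81.7 → residual 23.0 km
  Q: calculated 86.9 vs reported 86.9 → residual 0.0 km
  R: calculated 27.1 vs reported 27.1 → residual 0.0 km
  S: calculated 122.8 vs reported 122.8 → residual 0.0 km
Q, R, S are mutually consistent (residuals ≈ 0); P is off by 23.0 km.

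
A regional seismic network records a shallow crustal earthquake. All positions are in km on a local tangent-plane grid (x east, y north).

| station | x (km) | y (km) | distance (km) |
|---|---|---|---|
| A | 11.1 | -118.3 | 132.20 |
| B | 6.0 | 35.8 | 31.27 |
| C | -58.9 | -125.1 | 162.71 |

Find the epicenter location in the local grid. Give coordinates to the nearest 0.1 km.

Circle about each station: (x − 11.1)² + (y + 118.3)² = 132.20²; (x − 6.0)² + (y − 35.8)² = 31.27²; (x + 58.9)² + (y + 125.1)² = 162.71².
Subtracting the A equation from the B and C equations removes the quadratic terms:
-10.2 x + 308.2 y = 3698.57
-140.0 x − 13.6 y = -3996.58
Solving the 2×2 system: x ≈ 27.3, y ≈ 12.9 km.

(27.3, 12.9)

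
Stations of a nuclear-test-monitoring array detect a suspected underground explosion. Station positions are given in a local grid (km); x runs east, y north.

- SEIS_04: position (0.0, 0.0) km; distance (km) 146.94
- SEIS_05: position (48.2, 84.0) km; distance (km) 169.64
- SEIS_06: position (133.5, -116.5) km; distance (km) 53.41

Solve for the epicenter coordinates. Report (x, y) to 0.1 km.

132.7 km east, -63.1 km north

Circle about each station: x² + y² = 146.94²; (x − 48.2)² + (y − 84.0)² = 169.64²; (x − 133.5)² + (y + 116.5)² = 53.41².
Subtracting the SEIS_04 equation from the SEIS_05 and SEIS_06 equations removes the quadratic terms:
96.4 x + 168.0 y = 2192.87
267.0 x − 233.0 y = 50133.24
Solving the 2×2 system: x ≈ 132.7, y ≈ -63.1 km.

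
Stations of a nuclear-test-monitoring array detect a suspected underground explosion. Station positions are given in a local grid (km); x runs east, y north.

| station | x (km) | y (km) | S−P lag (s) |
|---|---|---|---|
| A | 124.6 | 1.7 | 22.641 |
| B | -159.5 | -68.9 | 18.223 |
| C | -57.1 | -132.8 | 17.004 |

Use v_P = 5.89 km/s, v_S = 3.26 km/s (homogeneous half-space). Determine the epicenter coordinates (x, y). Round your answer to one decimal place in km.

-40.3 km east, -9.8 km north

Distance from S−P lag: d = Δt · v_P v_S / (v_P − v_S) = Δt · (5.89·3.26)/(5.89−3.26) ≈ 7.3009·Δt.
So d_A = 165.30, d_B = 133.04, d_C = 124.14 km.
Circle about each station: (x − 124.6)² + (y − 1.7)² = 165.30²; (x + 159.5)² + (y + 68.9)² = 133.04²; (x + 57.1)² + (y + 132.8)² = 124.14².
Subtracting the A equation from the B and C equations removes the quadratic terms:
-568.2 x − 141.2 y = 24283.86
-363.4 x − 269.0 y = 17281.55
Solving the 2×2 system: x ≈ -40.3, y ≈ -9.8 km.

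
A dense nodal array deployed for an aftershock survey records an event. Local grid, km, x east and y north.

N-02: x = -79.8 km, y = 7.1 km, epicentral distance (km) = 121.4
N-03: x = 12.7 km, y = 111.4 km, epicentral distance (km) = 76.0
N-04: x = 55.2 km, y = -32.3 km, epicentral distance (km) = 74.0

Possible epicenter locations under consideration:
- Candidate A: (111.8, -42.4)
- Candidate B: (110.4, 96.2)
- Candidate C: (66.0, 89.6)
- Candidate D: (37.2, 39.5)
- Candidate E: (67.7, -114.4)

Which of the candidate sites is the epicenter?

Candidate D

For each candidate, compare |candidate − station| to the reported distance:
Candidate A: residuals N-02 76.5, N-03 107.0, N-04 16.5 → max 107.0 km
Candidate B: residuals N-02 88.6, N-03 22.9, N-04 65.9 → max 88.6 km
Candidate C: residuals N-02 46.1, N-03 18.4, N-04 48.4 → max 48.4 km
Candidate D: residuals N-02 0.0, N-03 0.0, N-04 0.0 → max 0.0 km
Candidate E: residuals N-02 69.7, N-03 156.4, N-04 9.0 → max 156.4 km
Only Candidate D has all residuals ≈ 0.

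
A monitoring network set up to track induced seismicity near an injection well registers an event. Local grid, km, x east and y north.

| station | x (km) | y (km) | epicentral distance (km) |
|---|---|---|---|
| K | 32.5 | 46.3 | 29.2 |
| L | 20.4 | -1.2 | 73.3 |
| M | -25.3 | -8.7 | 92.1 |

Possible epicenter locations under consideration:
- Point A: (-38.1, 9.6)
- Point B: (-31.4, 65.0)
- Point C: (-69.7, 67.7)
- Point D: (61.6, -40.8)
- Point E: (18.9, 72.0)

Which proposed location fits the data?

Point E

For each candidate, compare |candidate − station| to the reported distance:
Point A: residuals K 50.4, L 13.8, M 69.8 → max 69.8 km
Point B: residuals K 37.4, L 10.8, M 18.1 → max 37.4 km
Point C: residuals K 75.2, L 40.1, M 3.7 → max 75.2 km
Point D: residuals K 62.6, L 16.2, M 0.5 → max 62.6 km
Point E: residuals K 0.1, L 0.1, M 0.1 → max 0.1 km
Only Point E has all residuals ≈ 0.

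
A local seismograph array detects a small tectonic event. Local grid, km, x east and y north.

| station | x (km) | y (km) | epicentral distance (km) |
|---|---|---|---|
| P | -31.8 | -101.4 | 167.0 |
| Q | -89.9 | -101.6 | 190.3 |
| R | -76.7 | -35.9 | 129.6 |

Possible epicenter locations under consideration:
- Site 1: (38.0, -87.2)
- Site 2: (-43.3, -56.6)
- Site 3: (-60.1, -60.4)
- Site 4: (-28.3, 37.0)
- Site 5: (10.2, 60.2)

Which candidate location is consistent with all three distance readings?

Site 5

For each candidate, compare |candidate − station| to the reported distance:
Site 1: residuals P 95.8, Q 61.6, R 4.0 → max 95.8 km
Site 2: residuals P 120.7, Q 125.5, R 90.3 → max 125.5 km
Site 3: residuals P 117.2, Q 139.5, R 100.0 → max 139.5 km
Site 4: residuals P 28.6, Q 38.6, R 42.1 → max 42.1 km
Site 5: residuals P 0.0, Q 0.0, R 0.0 → max 0.0 km
Only Site 5 has all residuals ≈ 0.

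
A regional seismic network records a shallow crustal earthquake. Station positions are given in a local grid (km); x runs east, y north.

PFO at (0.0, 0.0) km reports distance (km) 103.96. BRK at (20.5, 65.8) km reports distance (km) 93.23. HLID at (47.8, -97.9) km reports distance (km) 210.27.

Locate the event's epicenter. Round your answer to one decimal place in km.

Circle about each station: x² + y² = 103.96²; (x − 20.5)² + (y − 65.8)² = 93.23²; (x − 47.8)² + (y + 97.9)² = 210.27².
Subtracting pairs of circle equations eliminates x²+y² and gives linear equations (the radical axes):
41.0 x + 131.6 y = 6865.74
95.6 x − 195.8 y = -21536.54
Solving the 2×2 system: x ≈ -72.3, y ≈ 74.7 km.
Check against PFO (with the unrounded x, y): √(x²+y²) = 103.95 ≈ 103.96 km. ✓

(-72.3, 74.7)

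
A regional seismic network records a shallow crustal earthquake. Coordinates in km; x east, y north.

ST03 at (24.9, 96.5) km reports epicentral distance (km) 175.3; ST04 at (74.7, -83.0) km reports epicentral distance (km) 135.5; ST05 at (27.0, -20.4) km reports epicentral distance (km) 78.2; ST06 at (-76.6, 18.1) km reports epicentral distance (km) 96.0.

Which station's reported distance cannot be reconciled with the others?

ST04

Solve using three stations at a time. Using ST03, ST05, ST06 (subtract circle equations pairwise → linear system) gives (x, y) ≈ (-34.8, -68.3).
Distances from that point to each station vs reported:
  ST03: calculated 175.3 vs reported 175.3 → residual 0.0 km
  ST04: calculated 110.5 vs reported 135.5 → residual 25.0 km
  ST05: calculated 78.2 vs reported 78.2 → residual 0.0 km
  ST06: calculated 96.0 vs reported 96.0 → residual 0.0 km
ST03, ST05, ST06 are mutually consistent (residuals ≈ 0); ST04 is off by 25.0 km.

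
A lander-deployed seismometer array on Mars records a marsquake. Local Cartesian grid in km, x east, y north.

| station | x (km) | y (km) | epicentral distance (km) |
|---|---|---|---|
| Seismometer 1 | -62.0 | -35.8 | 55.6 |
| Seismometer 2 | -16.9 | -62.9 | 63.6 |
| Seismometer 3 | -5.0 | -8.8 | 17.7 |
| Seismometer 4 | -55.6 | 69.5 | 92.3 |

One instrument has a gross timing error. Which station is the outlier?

Seismometer 4

Solve using three stations at a time. Using Seismometer 1, Seismometer 2, Seismometer 3 (subtract circle equations pairwise → linear system) gives (x, y) ≈ (-20.0, 0.6).
Distances from that point to each station vs reported:
  Seismometer 1: calculated 55.6 vs reported 55.6 → residual 0.0 km
  Seismometer 2: calculated 63.6 vs reported 63.6 → residual 0.0 km
  Seismometer 3: calculated 17.7 vs reported 17.7 → residual 0.0 km
  Seismometer 4: calculated 77.5 vs reported 92.3 → residual 14.8 km
Seismometer 1, Seismometer 2, Seismometer 3 are mutually consistent (residuals ≈ 0); Seismometer 4 is off by 14.8 km.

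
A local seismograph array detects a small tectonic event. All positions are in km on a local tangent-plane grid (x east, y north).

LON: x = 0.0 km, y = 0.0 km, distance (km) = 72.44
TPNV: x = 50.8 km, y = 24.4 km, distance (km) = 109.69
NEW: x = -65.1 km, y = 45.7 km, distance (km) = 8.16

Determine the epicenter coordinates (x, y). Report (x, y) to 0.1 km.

x ≈ -57.0 km, y ≈ 44.7 km

Circle about each station: x² + y² = 72.44²; (x − 50.8)² + (y − 24.4)² = 109.69²; (x + 65.1)² + (y − 45.7)² = 8.16².
Subtracting the LON equation from the TPNV and NEW equations removes the quadratic terms:
101.6 x + 48.8 y = -3608.34
-130.2 x + 91.4 y = 11507.47
Solving the 2×2 system: x ≈ -57.0, y ≈ 44.7 km.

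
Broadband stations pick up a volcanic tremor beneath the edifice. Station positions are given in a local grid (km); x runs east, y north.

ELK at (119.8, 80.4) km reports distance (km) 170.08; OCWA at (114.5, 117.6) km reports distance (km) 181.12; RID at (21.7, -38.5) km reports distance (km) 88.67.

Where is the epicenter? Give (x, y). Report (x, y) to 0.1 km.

x ≈ -40.8 km, y ≈ 24.4 km

Circle about each station: (x − 119.8)² + (y − 80.4)² = 170.08²; (x − 114.5)² + (y − 117.6)² = 181.12²; (x − 21.7)² + (y + 38.5)² = 88.67².
Subtracting pairs of circle equations eliminates x²+y² and gives linear equations (the radical axes):
-10.6 x + 74.4 y = 2246.56
-196.2 x − 237.8 y = 2201.78
Solving the 2×2 system: x ≈ -40.8, y ≈ 24.4 km.
Check against ELK (with the unrounded x, y): √((x − 119.8)²+(y − 80.4)²) = 170.07 ≈ 170.08 km. ✓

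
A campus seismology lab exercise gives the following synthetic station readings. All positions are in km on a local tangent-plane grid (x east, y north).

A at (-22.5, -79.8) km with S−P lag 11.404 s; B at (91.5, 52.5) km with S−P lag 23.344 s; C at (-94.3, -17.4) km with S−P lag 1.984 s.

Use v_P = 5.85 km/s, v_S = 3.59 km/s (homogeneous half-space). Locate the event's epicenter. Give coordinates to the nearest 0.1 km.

-111.9 km east, -22.9 km north

Distance from S−P lag: d = Δt · v_P v_S / (v_P − v_S) = Δt · (5.85·3.59)/(5.85−3.59) ≈ 9.2927·Δt.
So d_A = 105.97, d_B = 216.93, d_C = 18.44 km.
Circle about each station: (x + 22.5)² + (y + 79.8)² = 105.97²; (x − 91.5)² + (y − 52.5)² = 216.93²; (x + 94.3)² + (y + 17.4)² = 18.44².
Subtracting pairs of circle equations eliminates x²+y² and gives linear equations (the radical axes):
228.0 x + 264.6 y = -31574.77
-143.6 x + 124.8 y = 13210.57
Solving the 2×2 system: x ≈ -111.9, y ≈ -22.9 km.
Check against A (with the unrounded x, y): √((x + 22.5)²+(y + 79.8)²) = 105.97 ≈ 105.97 km. ✓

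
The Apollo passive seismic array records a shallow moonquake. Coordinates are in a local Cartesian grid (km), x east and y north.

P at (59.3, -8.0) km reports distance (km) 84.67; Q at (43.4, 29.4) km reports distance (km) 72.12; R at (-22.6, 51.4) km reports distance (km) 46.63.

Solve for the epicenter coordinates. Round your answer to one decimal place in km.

Circle about each station: (x − 59.3)² + (y + 8.0)² = 84.67²; (x − 43.4)² + (y − 29.4)² = 72.12²; (x + 22.6)² + (y − 51.4)² = 46.63².
Subtracting pairs of circle equations eliminates x²+y² and gives linear equations (the radical axes):
-31.8 x + 74.8 y = 1135.14
-163.8 x + 118.8 y = 4566.88
Solving the 2×2 system: x ≈ -24.4, y ≈ 4.8 km.
Check against P (with the unrounded x, y): √((x − 59.3)²+(y + 8.0)²) = 84.67 ≈ 84.67 km. ✓

x ≈ -24.4 km, y ≈ 4.8 km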